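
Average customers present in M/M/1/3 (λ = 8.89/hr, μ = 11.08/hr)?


ρ = 8.89/11.08 = 0.8023
L = ρ[1 − (K+1)ρ^K + Kρ^(K+1)] / [(1−ρ)(1−ρ^(K+1))]
Numerator: 0.8023·(1 − 4·0.516519 + 3·0.414427) = 0.142181
Denominator: (0.1977)·(0.585573) = 0.115741
L = 0.142181/0.115741 = 1.2284

Final: 1.2284


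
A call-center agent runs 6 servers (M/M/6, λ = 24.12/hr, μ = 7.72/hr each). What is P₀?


a = λ/μ = 24.12/7.72 = 3.1244; ρ = a/c = 0.5207
Σ_{k=0}^{5} a^k/k! (terms k=0..5) = 1.00000 + 3.12435 + 4.88079 + 5.08310 + 3.97035 + 2.48095 = 20.53955
Tail: a^6/(6!(1−ρ)) = 930.16505/(720·0.4793) = 2.69552
P₀ = 1/(20.53955 + 2.69552) = 1/23.23507 = 0.043038

Final: 0.043038


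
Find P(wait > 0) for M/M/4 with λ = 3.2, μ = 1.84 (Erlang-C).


a = λ/μ = 1.7391; ρ = a/4 = 0.4348
P₀ = 0.172340 (from M/M/c formula)
C(c,a) = [a^c/(c!(1−ρ))]·P₀ = [9.14805/(24·0.5652)]·0.172340
= 0.67438·0.172340 = 0.116222

Final: 0.116222


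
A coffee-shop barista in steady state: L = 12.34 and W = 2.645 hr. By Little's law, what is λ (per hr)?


λ = L/W = 12.34/2.645 = 4.6654 /hr

Final: 4.6654 /hr


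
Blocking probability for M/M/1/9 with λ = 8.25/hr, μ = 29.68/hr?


ρ = λ/μ = 8.25/29.68 = 0.2780
P_K = (1−ρ)ρ^K/(1−ρ^(K+1)) = (0.7220·0.000009906)/(1 − 0.000002754)
= 0.000007153/0.999997 = 0.000007153

Final: 0.000007153


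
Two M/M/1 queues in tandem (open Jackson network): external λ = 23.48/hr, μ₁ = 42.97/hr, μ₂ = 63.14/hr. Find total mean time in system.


Each node sees arrival rate λ = 23.48/hr (tandem ⇒ throughput preserved).
W₁ = 1/(μ₁−λ) = 1/(42.97−23.48) = 0.05131 hr
W₂ = 1/(μ₂−λ) = 1/(63.14−23.48) = 0.02521 hr
W_total = W₁ + W₂ = 0.05131 + 0.02521 = 0.07652 hr

Final: 0.07652 hr


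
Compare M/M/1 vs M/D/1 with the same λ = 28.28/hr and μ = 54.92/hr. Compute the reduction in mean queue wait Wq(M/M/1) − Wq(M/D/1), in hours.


ρ = 28.28/54.92 = 0.5149
Wq(M/M/1) = ρ/(μ−λ) = 0.5149/26.64 = 0.01933 hr
Wq(M/D/1) = ρ/(2(μ−λ)) = 0.009665 hr
Savings = 0.01933 − 0.009665 = 0.009665 hr

Final: 0.009665 hr


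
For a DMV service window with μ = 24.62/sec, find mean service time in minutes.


Mean service time = 1/μ = 1/24.62 second = 0.04062 second
In minutes: 0.04062 × 0.0166667 = 0.0006770 min

Final: 0.0006770 min


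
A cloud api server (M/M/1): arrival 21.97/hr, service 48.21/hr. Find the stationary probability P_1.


ρ = 21.97/48.21 = 0.4557
P_n = (1−ρ)·ρ^n = (1 − 0.4557)·0.4557^1 = 0.5443·0.455715 = 0.248039

Final: 0.248039


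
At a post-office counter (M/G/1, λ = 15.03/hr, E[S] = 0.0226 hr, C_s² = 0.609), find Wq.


ρ = λ·E[S] = 15.03·0.0226 = 0.3397
E[S²] = E[S]²(1+C_s²) = 0.0226²·(1+0.609) = 0.0008218
Wq = λ·E[S²]/(2(1−ρ)) = 15.03·0.0008218/(2·0.6603) = 0.009353 hr

Final: 0.009353 hr


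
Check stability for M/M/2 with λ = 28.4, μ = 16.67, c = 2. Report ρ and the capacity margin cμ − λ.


Total capacity cμ = 2·16.67 = 33.34/hr
ρ = λ/(cμ) = 28.4/33.34 = 0.8518
Stable ⇔ ρ < 1: YES
Spare capacity = cμ − λ = 33.34 − 28.4 = 4.94/hr

Final: ρ = 0.8518; stable; margin = 4.94/hr


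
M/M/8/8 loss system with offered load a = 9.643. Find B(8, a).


B(c,a) = (a^c/c!) / Σ_{k=0}^{c} a^k/k!
a^8/8! = 1854.286390
Σ terms (k=0..8): 1.00000 + 9.64300 + 46.49372 + 149.44633 + 360.27774 + 694.83164 + 1116.71025 + 1538.34814 + 1854.28639 = 5771.037216
B = 1854.286390/5771.037216 = 0.321309

Final: 0.321309


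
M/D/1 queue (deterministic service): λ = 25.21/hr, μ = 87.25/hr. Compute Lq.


ρ = 25.21/87.25 = 0.2889
M/D/1: Lq = ρ²/(2(1−ρ)) = 0.08349/(2·0.7111) = 0.05871

Final: 0.05871


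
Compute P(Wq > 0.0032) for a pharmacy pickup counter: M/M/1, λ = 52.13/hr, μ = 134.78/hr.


ρ = 52.13/134.78 = 0.3868
P(Wq > t) = ρ·e^{−(μ−λ)t} = 0.3868·e^{−0.2645}
= 0.3868·0.767605 = 0.296893

Final: 0.296893


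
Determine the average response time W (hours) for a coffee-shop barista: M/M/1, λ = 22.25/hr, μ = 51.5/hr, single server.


W = 1/(μ−λ) = 1/(51.5 − 22.25) = 1/29.25 = 0.03419 hr

Final: 0.03419 hr


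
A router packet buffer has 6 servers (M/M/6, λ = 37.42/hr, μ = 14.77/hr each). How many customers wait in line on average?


a = λ/μ = 2.5335; ρ = a/6 = 0.4223
P₀ = 0.078893
Lq = P₀·a^c·ρ / (c!·(1−ρ)²) = 0.078893·264.44766·0.4223/(720·0.33379)
= 0.03666

Final: 0.03666


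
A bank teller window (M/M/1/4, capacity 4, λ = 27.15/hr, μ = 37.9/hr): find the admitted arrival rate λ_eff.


ρ = 0.7164; P_K = (1−ρ)ρ^4/(1−ρ^5) = 0.092062
λ_eff = λ(1 − P_K) = 27.15·(1 − 0.092062) = 27.15·0.907938 = 24.6505 /hr

Final: 24.6505 /hr


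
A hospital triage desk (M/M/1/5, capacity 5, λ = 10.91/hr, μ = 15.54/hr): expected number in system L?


ρ = 10.91/15.54 = 0.7021
L = ρ[1 − (K+1)ρ^K + Kρ^(K+1)] / [(1−ρ)(1−ρ^(K+1))]
Numerator: 0.7021·(1 − 6·0.170557 + 5·0.119741) = 0.403940
Denominator: (0.2979)·(0.880259) = 0.262265
L = 0.403940/0.262265 = 1.5402

Final: 1.5402


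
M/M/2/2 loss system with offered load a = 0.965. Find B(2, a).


B(c,a) = (a^c/c!) / Σ_{k=0}^{c} a^k/k!
a^2/2! = 0.465612
Σ terms (k=0..2): 1.00000 + 0.96500 + 0.46561 = 2.430613
B = 0.465612/2.430613 = 0.191562

Final: 0.191562


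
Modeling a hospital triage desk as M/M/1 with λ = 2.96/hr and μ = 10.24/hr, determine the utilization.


ρ = λ/μ = 2.96/10.24 = 0.2891

Final: 0.2891


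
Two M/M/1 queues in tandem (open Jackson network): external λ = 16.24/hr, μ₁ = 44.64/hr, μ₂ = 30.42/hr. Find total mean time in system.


Each node sees arrival rate λ = 16.24/hr (tandem ⇒ throughput preserved).
W₁ = 1/(μ₁−λ) = 1/(44.64−16.24) = 0.03521 hr
W₂ = 1/(μ₂−λ) = 1/(30.42−16.24) = 0.07052 hr
W_total = W₁ + W₂ = 0.03521 + 0.07052 = 0.10573 hr

Final: 0.10573 hr


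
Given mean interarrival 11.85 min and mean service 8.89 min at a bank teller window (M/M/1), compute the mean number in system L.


λ = 60/11.85 = 5.0633 /hr
μ = 60/8.89 = 6.7492 /hr
ρ = λ/μ = 5.0633/6.7492 = 0.7502
L = ρ/(1−ρ) = 0.7502/0.2498 = 3.0034

Final: 3.0034


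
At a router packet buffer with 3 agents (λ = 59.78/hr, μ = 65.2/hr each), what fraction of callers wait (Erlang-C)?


a = λ/μ = 0.9169; ρ = a/3 = 0.3056
P₀ = 0.396479 (from M/M/c formula)
C(c,a) = [a^c/(c!(1−ρ))]·P₀ = [0.77077/(6·0.6944)]·0.396479
= 0.18500·0.396479 = 0.073350

Final: 0.073350


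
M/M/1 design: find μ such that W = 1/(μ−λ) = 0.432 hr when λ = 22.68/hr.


W = 1/(μ−λ) ⇒ μ − λ = 1/W = 1/0.432 = 2.3148
μ = λ + 1/W = 22.68 + 2.3148 = 24.9948 per hr

Final: 24.9948 /hr


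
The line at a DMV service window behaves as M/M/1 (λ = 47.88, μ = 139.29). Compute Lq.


ρ = 47.88/139.29 = 0.3437
Lq = ρ²/(1−ρ) = 0.1182/0.6563 = 0.1801

Final: 0.1801


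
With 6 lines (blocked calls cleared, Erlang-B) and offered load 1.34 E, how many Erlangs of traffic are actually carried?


B(6,1.34) = 0.002106 (Erlang-B)
Carried load = a(1 − B) = 1.34·(1 − 0.002106) = 1.34·0.997894 = 1.3372 E

Final: 1.3372 Erlangs


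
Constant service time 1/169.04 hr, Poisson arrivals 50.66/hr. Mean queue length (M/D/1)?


ρ = 50.66/169.04 = 0.2997
M/D/1: Lq = ρ²/(2(1−ρ)) = 0.08982/(2·0.7003) = 0.06413

Final: 0.06413


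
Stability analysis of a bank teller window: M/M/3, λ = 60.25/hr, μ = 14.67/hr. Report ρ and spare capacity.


Total capacity cμ = 3·14.67 = 44.01/hr
ρ = λ/(cμ) = 60.25/44.01 = 1.3690
Stable ⇔ ρ < 1: NO
Spare capacity = cμ − λ = 44.01 − 60.25 = -16.24/hr

Final: ρ = 1.3690; unstable; margin = -16.24/hr


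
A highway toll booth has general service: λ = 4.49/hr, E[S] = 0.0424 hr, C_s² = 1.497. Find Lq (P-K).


ρ = λ·E[S] = 4.49·0.0424 = 0.1904
Lq = ρ²(1+C_s²)/(2(1−ρ)) = 0.03624·(1+1.497)/(2·0.8096)
= 0.03624·2.4970/1.6192 = 0.05589

Final: 0.05589


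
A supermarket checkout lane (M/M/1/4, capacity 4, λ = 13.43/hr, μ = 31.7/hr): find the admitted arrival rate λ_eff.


ρ = 0.4237; P_K = (1−ρ)ρ^4/(1−ρ^5) = 0.018824
λ_eff = λ(1 − P_K) = 13.43·(1 − 0.018824) = 13.43·0.981176 = 13.1772 /hr

Final: 13.1772 /hr


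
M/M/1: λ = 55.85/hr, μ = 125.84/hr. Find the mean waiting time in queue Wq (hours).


ρ = 55.85/125.84 = 0.4438
Wq = ρ/(μ−λ) = 0.4438/(125.84 − 55.85) = 0.4438/69.99 = 0.006341 hr

Final: 0.006341 hr


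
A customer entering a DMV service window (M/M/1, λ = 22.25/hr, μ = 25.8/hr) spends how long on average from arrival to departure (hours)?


W = 1/(μ−λ) = 1/(25.8 − 22.25) = 1/3.55 = 0.2817 hr

Final: 0.2817 hr


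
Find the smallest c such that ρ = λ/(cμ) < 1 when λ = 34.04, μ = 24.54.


Stability requires cμ > λ ⇔ c > λ/μ.
λ/μ = 34.04/24.54 = 1.3871
Minimum integer c = ⌊1.3871⌋ + 1 = 2
Check: 2·24.54 = 49.08 > 34.04, while 1·24.54 = 24.54 ≤ 34.04

Final: 2 servers


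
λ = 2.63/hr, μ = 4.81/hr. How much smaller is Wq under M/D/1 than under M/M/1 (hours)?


ρ = 2.63/4.81 = 0.5468
Wq(M/M/1) = ρ/(μ−λ) = 0.5468/2.18 = 0.25082 hr
Wq(M/D/1) = ρ/(2(μ−λ)) = 0.12541 hr
Savings = 0.25082 − 0.12541 = 0.12541 hr

Final: 0.12541 hr


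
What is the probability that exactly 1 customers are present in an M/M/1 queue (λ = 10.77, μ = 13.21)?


ρ = 10.77/13.21 = 0.8153
P_n = (1−ρ)·ρ^n = (1 − 0.8153)·0.8153^1 = 0.1847·0.815291 = 0.150591

Final: 0.150591


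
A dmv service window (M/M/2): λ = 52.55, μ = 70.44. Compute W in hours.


a = 0.7460; ρ = 0.3730; P₀ = 0.456651
Lq = P₀·a^c·ρ/(c!(1−ρ)²) = 0.12058
Wq = Lq/λ = 0.12058/52.55 = 0.002295 hr
W = Wq + 1/μ = 0.002295 + 0.01420 = 0.01649 hr

Final: 0.01649 hr


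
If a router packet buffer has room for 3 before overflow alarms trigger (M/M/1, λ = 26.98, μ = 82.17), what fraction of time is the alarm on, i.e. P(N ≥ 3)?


ρ = 26.98/82.17 = 0.3283
P(N ≥ n) = ρ^n = 0.3283^3 = 0.035399

Final: 0.035399


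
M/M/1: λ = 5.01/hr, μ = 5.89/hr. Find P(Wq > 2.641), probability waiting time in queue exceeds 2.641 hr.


ρ = 5.01/5.89 = 0.8506
P(Wq > t) = ρ·e^{−(μ−λ)t} = 0.8506·e^{−2.3241}
= 0.8506·0.097873 = 0.083251

Final: 0.083251


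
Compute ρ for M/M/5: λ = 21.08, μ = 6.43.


ρ = λ/(cμ) = 21.08/(5·6.43) = 21.08/32.15 = 0.6557

Final: 0.6557


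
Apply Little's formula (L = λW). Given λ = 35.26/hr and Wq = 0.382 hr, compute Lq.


Lq = λWq = 35.26·0.382 = 13.4693

Final: 13.4693


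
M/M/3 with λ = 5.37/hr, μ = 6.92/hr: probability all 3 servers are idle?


a = λ/μ = 5.37/6.92 = 0.7760; ρ = a/c = 0.2587
Σ_{k=0}^{2} a^k/k! (terms k=0..2) = 1.00000 + 0.77601 + 0.30110 = 2.07711
Tail: a^3/(3!(1−ρ)) = 0.46731/(6·0.7413) = 0.10506
P₀ = 1/(2.07711 + 0.10506) = 1/2.18217 = 0.458260

Final: 0.458260


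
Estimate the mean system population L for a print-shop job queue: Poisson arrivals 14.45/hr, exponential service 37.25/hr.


ρ = λ/μ = 14.45/37.25 = 0.3879
L = ρ/(1−ρ) = 0.3879/(1 − 0.3879) = 0.3879/0.6121 = 0.6338

Final: 0.6338


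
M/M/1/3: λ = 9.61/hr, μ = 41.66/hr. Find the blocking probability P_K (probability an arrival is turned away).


ρ = λ/μ = 9.61/41.66 = 0.2307
P_K = (1−ρ)ρ^K/(1−ρ^(K+1)) = (0.7693·0.012275)/(1 − 0.002831)
= 0.009443/0.997169 = 0.009470

Final: 0.009470


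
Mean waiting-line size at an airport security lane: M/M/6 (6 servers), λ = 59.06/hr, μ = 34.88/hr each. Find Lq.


a = λ/μ = 1.6932; ρ = a/6 = 0.2822
P₀ = 0.183826
Lq = P₀·a^c·ρ / (c!·(1−ρ)²) = 0.183826·23.56686·0.2822/(720·0.51523)
= 0.003296

Final: 0.003296


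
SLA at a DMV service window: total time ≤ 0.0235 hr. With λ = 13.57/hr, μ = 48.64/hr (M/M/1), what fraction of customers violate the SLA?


W ~ Exponential(μ−λ) for M/M/1.
μ − λ = 48.64 − 13.57 = 35.0700
P(W > t) = e^{−(μ−λ)t} = e^{−0.8241} = 0.438610

Final: 0.438610


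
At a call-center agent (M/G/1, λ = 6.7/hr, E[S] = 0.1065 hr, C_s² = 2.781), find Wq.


ρ = λ·E[S] = 6.7·0.1065 = 0.7136
E[S²] = E[S]²(1+C_s²) = 0.1065²·(1+2.781) = 0.042885
Wq = λ·E[S²]/(2(1−ρ)) = 6.7·0.042885/(2·0.2864) = 0.50154 hr

Final: 0.50154 hr


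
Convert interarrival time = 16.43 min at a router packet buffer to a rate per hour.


λ = 1/(interarrival time) in consistent units.
1 hour = 60 min, so λ = 60/16.43 = 3.6519 per hour

Final: 3.6519 /hr


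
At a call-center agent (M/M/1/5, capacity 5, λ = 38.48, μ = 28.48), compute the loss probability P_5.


ρ = λ/μ = 38.48/28.48 = 1.3511
P_K = (1−ρ)ρ^K/(1−ρ^(K+1)) = (-0.3511·4.502725)/(1 − 6.083738)
= -1.581013/-5.083738 = 0.310994

Final: 0.310994


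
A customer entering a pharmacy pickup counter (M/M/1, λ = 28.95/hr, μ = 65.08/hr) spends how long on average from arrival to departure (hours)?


W = 1/(μ−λ) = 1/(65.08 − 28.95) = 1/36.13 = 0.02768 hr

Final: 0.02768 hr


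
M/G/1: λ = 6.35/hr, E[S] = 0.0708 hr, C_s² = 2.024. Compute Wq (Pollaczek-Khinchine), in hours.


ρ = λ·E[S] = 6.35·0.0708 = 0.4496
E[S²] = E[S]²(1+C_s²) = 0.0708²·(1+2.024) = 0.015158
Wq = λ·E[S²]/(2(1−ρ)) = 6.35·0.015158/(2·0.5504) = 0.08744 hr

Final: 0.08744 hr


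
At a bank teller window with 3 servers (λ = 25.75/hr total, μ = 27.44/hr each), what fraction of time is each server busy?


ρ = λ/(cμ) = 25.75/(3·27.44) = 25.75/82.32 = 0.3128

Final: 0.3128


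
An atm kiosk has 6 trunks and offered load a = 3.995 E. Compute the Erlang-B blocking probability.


B(c,a) = (a^c/c!) / Σ_{k=0}^{c} a^k/k!
a^6/6! = 5.646355
Σ terms (k=0..6): 1.00000 + 3.99500 + 7.98001 + 10.62672 + 10.61343 + 8.48013 + 5.64636 = 48.341651
B = 5.646355/48.341651 = 0.116801

Final: 0.116801


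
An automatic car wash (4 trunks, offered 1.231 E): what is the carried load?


B(4,1.231) = 0.028180 (Erlang-B)
Carried load = a(1 − B) = 1.231·(1 − 0.028180) = 1.231·0.971820 = 1.1963 E

Final: 1.1963 Erlangs


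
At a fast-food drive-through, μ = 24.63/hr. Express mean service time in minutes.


Mean service time = 1/μ = 1/24.63 hour = 0.04060 hour
In minutes: 0.04060 × 60 = 2.4361 min

Final: 2.4361 min


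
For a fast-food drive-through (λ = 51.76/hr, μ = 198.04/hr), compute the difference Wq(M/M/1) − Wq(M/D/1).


ρ = 51.76/198.04 = 0.2614
Wq(M/M/1) = ρ/(μ−λ) = 0.2614/146.28 = 0.001787 hr
Wq(M/D/1) = ρ/(2(μ−λ)) = 0.0008934 hr
Savings = 0.001787 − 0.0008934 = 0.0008934 hr

Final: 0.0008934 hr


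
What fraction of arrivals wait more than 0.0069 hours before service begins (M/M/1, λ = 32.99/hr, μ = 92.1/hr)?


ρ = 32.99/92.1 = 0.3582
P(Wq > t) = ρ·e^{−(μ−λ)t} = 0.3582·e^{−0.4079}
= 0.3582·0.665073 = 0.238227

Final: 0.238227


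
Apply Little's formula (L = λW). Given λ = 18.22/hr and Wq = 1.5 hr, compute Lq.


Lq = λWq = 18.22·1.5 = 27.3300

Final: 27.3300


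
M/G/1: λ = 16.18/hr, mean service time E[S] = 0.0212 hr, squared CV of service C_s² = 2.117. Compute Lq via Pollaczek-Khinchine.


ρ = λ·E[S] = 16.18·0.0212 = 0.3430
Lq = ρ²(1+C_s²)/(2(1−ρ)) = 0.1177·(1+2.117)/(2·0.6570)
= 0.1177·3.1170/1.3140 = 0.27911

Final: 0.27911


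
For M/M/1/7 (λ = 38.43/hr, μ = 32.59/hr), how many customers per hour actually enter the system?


ρ = 1.1792; P_K = (1−ρ)ρ^7/(1−ρ^8) = 0.207458
λ_eff = λ(1 − P_K) = 38.43·(1 − 0.207458) = 38.43·0.792542 = 30.4574 /hr

Final: 30.4574 /hr


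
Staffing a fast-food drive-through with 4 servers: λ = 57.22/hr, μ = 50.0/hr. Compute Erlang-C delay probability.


a = λ/μ = 1.1444; ρ = a/4 = 0.2861
P₀ = 0.317548 (from M/M/c formula)
C(c,a) = [a^c/(c!(1−ρ))]·P₀ = [1.71519/(24·0.7139)]·0.317548
= 0.10011·0.317548 = 0.031789

Final: 0.031789


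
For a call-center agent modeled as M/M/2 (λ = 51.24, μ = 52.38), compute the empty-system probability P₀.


a = λ/μ = 51.24/52.38 = 0.9782; ρ = a/c = 0.4891
Σ_{k=0}^{1} a^k/k! (terms k=0..1) = 1.00000 + 0.97824 = 1.97824
Tail: a^2/(2!(1−ρ)) = 0.95695/(2·0.5109) = 0.93656
P₀ = 1/(1.97824 + 0.93656) = 1/2.91480 = 0.343077

Final: 0.343077


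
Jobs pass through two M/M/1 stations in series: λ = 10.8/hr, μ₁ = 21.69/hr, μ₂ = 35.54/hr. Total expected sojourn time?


Each node sees arrival rate λ = 10.8/hr (tandem ⇒ throughput preserved).
W₁ = 1/(μ₁−λ) = 1/(21.69−10.8) = 0.09183 hr
W₂ = 1/(μ₂−λ) = 1/(35.54−10.8) = 0.04042 hr
W_total = W₁ + W₂ = 0.09183 + 0.04042 = 0.13225 hr

Final: 0.13225 hr


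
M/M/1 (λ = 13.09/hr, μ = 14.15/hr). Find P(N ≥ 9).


ρ = 13.09/14.15 = 0.9251
P(N ≥ n) = ρ^n = 0.9251^9 = 0.496191

Final: 0.496191


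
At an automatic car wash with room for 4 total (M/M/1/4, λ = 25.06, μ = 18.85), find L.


ρ = 25.06/18.85 = 1.3294
L = ρ[1 − (K+1)ρ^K + Kρ^(K+1)] / [(1−ρ)(1−ρ^(K+1))]
Numerator: 1.3294·(1 − 5·3.123769 + 4·4.152872) = 2.649109
Denominator: (-0.3294)·(-3.152872) = 1.038692
L = 2.649109/1.038692 = 2.5504

Final: 2.5504


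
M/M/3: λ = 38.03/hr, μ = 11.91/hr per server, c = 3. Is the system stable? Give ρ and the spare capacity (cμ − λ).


Total capacity cμ = 3·11.91 = 35.73/hr
ρ = λ/(cμ) = 38.03/35.73 = 1.0644
Stable ⇔ ρ < 1: NO
Spare capacity = cμ − λ = 35.73 − 38.03 = -2.30/hr

Final: ρ = 1.0644; unstable; margin = -2.30/hr


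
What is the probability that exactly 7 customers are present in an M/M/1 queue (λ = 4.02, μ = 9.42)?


ρ = 4.02/9.42 = 0.4268
P_n = (1−ρ)·ρ^n = (1 − 0.4268)·0.4268^7 = 0.5732·0.002578 = 0.001478

Final: 0.001478


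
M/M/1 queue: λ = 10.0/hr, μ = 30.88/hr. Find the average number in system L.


ρ = λ/μ = 10.0/30.88 = 0.3238
L = ρ/(1−ρ) = 0.3238/(1 − 0.3238) = 0.3238/0.6762 = 0.4789

Final: 0.4789


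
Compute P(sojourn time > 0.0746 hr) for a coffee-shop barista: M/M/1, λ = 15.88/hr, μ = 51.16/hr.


W ~ Exponential(μ−λ) for M/M/1.
μ − λ = 51.16 − 15.88 = 35.2800
P(W > t) = e^{−(μ−λ)t} = e^{−2.6319} = 0.071943

Final: 0.071943


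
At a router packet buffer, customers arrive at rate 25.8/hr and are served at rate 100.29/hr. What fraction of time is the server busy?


ρ = λ/μ = 25.8/100.29 = 0.2573

Final: 0.2573


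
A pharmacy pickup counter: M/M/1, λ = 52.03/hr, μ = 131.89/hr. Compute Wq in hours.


ρ = 52.03/131.89 = 0.3945
Wq = ρ/(μ−λ) = 0.3945/(131.89 − 52.03) = 0.3945/79.86 = 0.004940 hr

Final: 0.004940 hr


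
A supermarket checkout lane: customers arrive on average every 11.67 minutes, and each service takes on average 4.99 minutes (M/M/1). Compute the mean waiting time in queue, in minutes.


λ = 60/11.67 = 5.1414 /hr
μ = 60/4.99 = 12.0240 /hr
ρ = λ/μ = 5.1414/12.0240 = 0.4276
Wq = ρ/(μ−λ) = 0.4276/(12.0240−5.1414) = 0.06213 hr
In minutes: 0.06213·60 = 3.728 min

Final: 3.728 min


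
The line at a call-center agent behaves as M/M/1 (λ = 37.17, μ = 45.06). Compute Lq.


ρ = 37.17/45.06 = 0.8249
Lq = ρ²/(1−ρ) = 0.6805/0.1751 = 3.8861

Final: 3.8861


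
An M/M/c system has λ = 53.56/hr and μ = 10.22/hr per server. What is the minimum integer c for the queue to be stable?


Stability requires cμ > λ ⇔ c > λ/μ.
λ/μ = 53.56/10.22 = 5.2407
Minimum integer c = ⌊5.2407⌋ + 1 = 6
Check: 6·10.22 = 61.32 > 53.56, while 5·10.22 = 51.10 ≤ 53.56

Final: 6 servers


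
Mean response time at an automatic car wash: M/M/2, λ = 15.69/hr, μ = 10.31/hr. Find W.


a = 1.5218; ρ = 0.7609; P₀ = 0.135775
Lq = P₀·a^c·ρ/(c!(1−ρ)²) = 2.09284
Wq = Lq/λ = 2.09284/15.69 = 0.13339 hr
W = Wq + 1/μ = 0.13339 + 0.09699 = 0.23038 hr

Final: 0.23038 hr


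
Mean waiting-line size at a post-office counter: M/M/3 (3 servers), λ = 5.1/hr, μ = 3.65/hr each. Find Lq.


a = λ/μ = 1.3973; ρ = a/3 = 0.4658
P₀ = 0.236717
Lq = P₀·a^c·ρ / (c!·(1−ρ)²) = 0.236717·2.72792·0.4658/(6·0.28542)
= 0.17562

Final: 0.17562


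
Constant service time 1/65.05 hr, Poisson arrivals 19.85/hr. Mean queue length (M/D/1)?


ρ = 19.85/65.05 = 0.3051
M/D/1: Lq = ρ²/(2(1−ρ)) = 0.09312/(2·0.6949) = 0.06700

Final: 0.06700


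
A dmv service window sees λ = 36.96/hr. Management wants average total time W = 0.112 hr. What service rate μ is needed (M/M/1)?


W = 1/(μ−λ) ⇒ μ − λ = 1/W = 1/0.112 = 8.9286
μ = λ + 1/W = 36.96 + 8.9286 = 45.8886 per hr

Final: 45.8886 /hr


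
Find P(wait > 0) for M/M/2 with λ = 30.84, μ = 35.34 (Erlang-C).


a = λ/μ = 0.8727; ρ = a/2 = 0.4363
P₀ = 0.392435 (from M/M/c formula)
C(c,a) = [a^c/(c!(1−ρ))]·P₀ = [0.76155/(2·0.5637)]·0.392435
= 0.67553·0.392435 = 0.265101

Final: 0.265101


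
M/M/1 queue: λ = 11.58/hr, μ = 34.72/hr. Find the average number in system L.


ρ = λ/μ = 11.58/34.72 = 0.3335
L = ρ/(1−ρ) = 0.3335/(1 − 0.3335) = 0.3335/0.6665 = 0.5004

Final: 0.5004


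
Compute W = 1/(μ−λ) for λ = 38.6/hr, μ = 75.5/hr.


W = 1/(μ−λ) = 1/(75.5 − 38.6) = 1/36.90 = 0.02710 hr

Final: 0.02710 hr


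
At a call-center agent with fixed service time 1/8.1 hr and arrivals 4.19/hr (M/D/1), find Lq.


ρ = 4.19/8.1 = 0.5173
M/D/1: Lq = ρ²/(2(1−ρ)) = 0.2676/(2·0.4827) = 0.27716

Final: 0.27716


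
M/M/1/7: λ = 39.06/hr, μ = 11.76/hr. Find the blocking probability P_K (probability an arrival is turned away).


ρ = λ/μ = 39.06/11.76 = 3.3214
P_K = (1−ρ)ρ^K/(1−ρ^(K+1)) = (-2.3214·4459.379371)/(1 − 14811.510054)
= -10352.130683/-14810.510054 = 0.698972

Final: 0.698972


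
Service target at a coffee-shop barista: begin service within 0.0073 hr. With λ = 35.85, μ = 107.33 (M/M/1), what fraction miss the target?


ρ = 35.85/107.33 = 0.3340
P(Wq > t) = ρ·e^{−(μ−λ)t} = 0.3340·e^{−0.5218}
= 0.3340·0.593449 = 0.198222

Final: 0.198222


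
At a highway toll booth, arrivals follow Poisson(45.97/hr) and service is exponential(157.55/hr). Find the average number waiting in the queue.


ρ = 45.97/157.55 = 0.2918
Lq = ρ²/(1−ρ) = 0.08514/0.7082 = 0.1202

Final: 0.1202


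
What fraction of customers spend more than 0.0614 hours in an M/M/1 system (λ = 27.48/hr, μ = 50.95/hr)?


W ~ Exponential(μ−λ) for M/M/1.
μ − λ = 50.95 − 27.48 = 23.4700
P(W > t) = e^{−(μ−λ)t} = e^{−1.4411} = 0.236677

Final: 0.236677


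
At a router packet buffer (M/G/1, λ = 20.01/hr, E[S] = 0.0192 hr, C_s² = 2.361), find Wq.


ρ = λ·E[S] = 20.01·0.0192 = 0.3842
E[S²] = E[S]²(1+C_s²) = 0.0192²·(1+2.361) = 0.001239
Wq = λ·E[S²]/(2(1−ρ)) = 20.01·0.001239/(2·0.6158) = 0.02013 hr

Final: 0.02013 hr


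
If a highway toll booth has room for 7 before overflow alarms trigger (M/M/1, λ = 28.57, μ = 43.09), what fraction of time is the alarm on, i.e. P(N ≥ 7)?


ρ = 28.57/43.09 = 0.6630
P(N ≥ n) = ρ^n = 0.6630^7 = 0.056330

Final: 0.056330


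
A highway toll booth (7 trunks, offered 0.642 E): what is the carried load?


B(7,0.642) = 0.000004694 (Erlang-B)
Carried load = a(1 − B) = 0.642·(1 − 0.000004694) = 0.642·0.999995 = 0.6420 E

Final: 0.6420 Erlangs


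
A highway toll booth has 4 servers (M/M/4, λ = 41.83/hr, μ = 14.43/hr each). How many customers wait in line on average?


a = λ/μ = 2.8988; ρ = a/4 = 0.7247
P₀ = 0.043768
Lq = P₀·a^c·ρ / (c!·(1−ρ)²) = 0.043768·70.61324·0.7247/(24·0.07579)
= 1.23139

Final: 1.23139


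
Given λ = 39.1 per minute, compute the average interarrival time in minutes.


Mean interarrival time = 1/λ = 1/39.1 minute = 0.02558 minute
In minutes: 0.02558 × 1 = 0.02558 min

Final: 0.02558 min


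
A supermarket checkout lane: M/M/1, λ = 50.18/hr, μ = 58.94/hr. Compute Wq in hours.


ρ = 50.18/58.94 = 0.8514
Wq = ρ/(μ−λ) = 0.8514/(58.94 − 50.18) = 0.8514/8.76 = 0.09719 hr

Final: 0.09719 hr


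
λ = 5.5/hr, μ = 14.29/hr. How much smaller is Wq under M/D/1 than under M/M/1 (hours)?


ρ = 5.5/14.29 = 0.3849
Wq(M/M/1) = ρ/(μ−λ) = 0.3849/8.79 = 0.04379 hr
Wq(M/D/1) = ρ/(2(μ−λ)) = 0.02189 hr
Savings = 0.04379 − 0.02189 = 0.02189 hr

Final: 0.02189 hr


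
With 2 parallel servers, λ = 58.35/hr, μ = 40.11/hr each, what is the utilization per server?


ρ = λ/(cμ) = 58.35/(2·40.11) = 58.35/80.22 = 0.7274

Final: 0.7274


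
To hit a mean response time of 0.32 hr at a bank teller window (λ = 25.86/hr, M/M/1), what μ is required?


W = 1/(μ−λ) ⇒ μ − λ = 1/W = 1/0.32 = 3.1250
μ = λ + 1/W = 25.86 + 3.1250 = 28.9850 per hr

Final: 28.9850 /hr


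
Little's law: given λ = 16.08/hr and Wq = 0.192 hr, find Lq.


Lq = λWq = 16.08·0.192 = 3.0874

Final: 3.0874


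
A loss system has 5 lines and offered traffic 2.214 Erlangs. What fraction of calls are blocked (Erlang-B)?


B(c,a) = (a^c/c!) / Σ_{k=0}^{c} a^k/k!
a^5/5! = 0.443309
Σ terms (k=0..5): 1.00000 + 2.21400 + 2.45090 + 1.80876 + 1.00115 + 0.44331 = 8.918120
B = 0.443309/8.918120 = 0.049709

Final: 0.049709


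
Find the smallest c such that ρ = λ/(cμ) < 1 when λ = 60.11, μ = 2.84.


Stability requires cμ > λ ⇔ c > λ/μ.
λ/μ = 60.11/2.84 = 21.1655
Minimum integer c = ⌊21.1655⌋ + 1 = 22
Check: 22·2.84 = 62.48 > 60.11, while 21·2.84 = 59.64 ≤ 60.11

Final: 22 servers


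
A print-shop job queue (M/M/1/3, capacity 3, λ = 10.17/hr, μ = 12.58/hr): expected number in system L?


ρ = 10.17/12.58 = 0.8084
L = ρ[1 − (K+1)ρ^K + Kρ^(K+1)] / [(1−ρ)(1−ρ^(K+1))]
Numerator: 0.8084·(1 − 4·0.528349 + 3·0.427131) = 0.135813
Denominator: (0.1916)·(0.572869) = 0.109747
L = 0.135813/0.109747 = 1.2375

Final: 1.2375


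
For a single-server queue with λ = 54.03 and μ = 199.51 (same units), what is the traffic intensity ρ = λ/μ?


ρ = λ/μ = 54.03/199.51 = 0.2708

Final: 0.2708


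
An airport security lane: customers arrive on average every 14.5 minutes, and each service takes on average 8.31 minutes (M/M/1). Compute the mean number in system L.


λ = 60/14.5 = 4.1379 /hr
μ = 60/8.31 = 7.2202 /hr
ρ = λ/μ = 4.1379/7.2202 = 0.5731
L = ρ/(1−ρ) = 0.5731/0.4269 = 1.3425

Final: 1.3425


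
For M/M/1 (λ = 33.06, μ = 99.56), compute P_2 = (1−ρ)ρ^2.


ρ = 33.06/99.56 = 0.3321
P_n = (1−ρ)·ρ^n = (1 − 0.3321)·0.3321^2 = 0.6679·0.110265 = 0.073650

Final: 0.073650


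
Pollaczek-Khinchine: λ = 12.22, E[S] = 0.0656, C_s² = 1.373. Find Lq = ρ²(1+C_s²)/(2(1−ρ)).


ρ = λ·E[S] = 12.22·0.0656 = 0.8016
Lq = ρ²(1+C_s²)/(2(1−ρ)) = 0.6426·(1+1.373)/(2·0.1984)
= 0.6426·2.3730/0.3967 = 3.84367

Final: 3.84367


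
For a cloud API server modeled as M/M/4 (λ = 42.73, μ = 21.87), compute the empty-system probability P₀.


a = λ/μ = 42.73/21.87 = 1.9538; ρ = a/c = 0.4885
Σ_{k=0}^{3} a^k/k! (terms k=0..3) = 1.00000 + 1.95382 + 1.90870 + 1.24309 = 6.10561
Tail: a^4/(4!(1−ρ)) = 14.57258/(24·0.5115) = 1.18697
P₀ = 1/(6.10561 + 1.18697) = 1/7.29258 = 0.137126

Final: 0.137126


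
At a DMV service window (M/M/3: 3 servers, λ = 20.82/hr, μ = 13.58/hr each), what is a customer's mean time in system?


a = 1.5331; ρ = 0.5110; P₀ = 0.202563
Lq = P₀·a^c·ρ/(c!(1−ρ)²) = 0.26006
Wq = Lq/λ = 0.26006/20.82 = 0.01249 hr
W = Wq + 1/μ = 0.01249 + 0.07364 = 0.08613 hr

Final: 0.08613 hr


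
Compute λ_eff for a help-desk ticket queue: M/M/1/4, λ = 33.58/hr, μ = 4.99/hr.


ρ = 6.7295; P_K = (1−ρ)ρ^4/(1−ρ^5) = 0.851461
λ_eff = λ(1 − P_K) = 33.58·(1 − 0.851461) = 33.58·0.148539 = 4.9879 /hr

Final: 4.9879 /hr


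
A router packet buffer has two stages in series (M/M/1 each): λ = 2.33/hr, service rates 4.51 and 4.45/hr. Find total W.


Each node sees arrival rate λ = 2.33/hr (tandem ⇒ throughput preserved).
W₁ = 1/(μ₁−λ) = 1/(4.51−2.33) = 0.45872 hr
W₂ = 1/(μ₂−λ) = 1/(4.45−2.33) = 0.47170 hr
W_total = W₁ + W₂ = 0.45872 + 0.47170 = 0.93041 hr

Final: 0.93041 hr


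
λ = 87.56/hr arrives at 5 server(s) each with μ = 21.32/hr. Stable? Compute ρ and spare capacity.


Total capacity cμ = 5·21.32 = 106.60/hr
ρ = λ/(cμ) = 87.56/106.60 = 0.8214
Stable ⇔ ρ < 1: YES
Spare capacity = cμ − λ = 106.60 − 87.56 = 19.04/hr

Final: ρ = 0.8214; stable; margin = 19.04/hr


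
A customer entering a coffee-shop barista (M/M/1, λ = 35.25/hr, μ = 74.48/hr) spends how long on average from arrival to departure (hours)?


W = 1/(μ−λ) = 1/(74.48 − 35.25) = 1/39.23 = 0.02549 hr

Final: 0.02549 hr


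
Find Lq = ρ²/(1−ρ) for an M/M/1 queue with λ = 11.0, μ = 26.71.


ρ = 11.0/26.71 = 0.4118
Lq = ρ²/(1−ρ) = 0.1696/0.5882 = 0.2884

Final: 0.2884


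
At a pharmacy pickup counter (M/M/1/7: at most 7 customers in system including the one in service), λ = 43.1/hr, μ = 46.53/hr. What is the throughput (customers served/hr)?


ρ = 0.9263; P_K = (1−ρ)ρ^7/(1−ρ^8) = 0.094157
λ_eff = λ(1 − P_K) = 43.1·(1 − 0.094157) = 43.1·0.905843 = 39.0418 /hr

Final: 39.0418 /hr


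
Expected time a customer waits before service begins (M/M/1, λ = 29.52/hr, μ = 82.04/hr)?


ρ = 29.52/82.04 = 0.3598
Wq = ρ/(μ−λ) = 0.3598/(82.04 − 29.52) = 0.3598/52.52 = 0.006851 hr

Final: 0.006851 hr


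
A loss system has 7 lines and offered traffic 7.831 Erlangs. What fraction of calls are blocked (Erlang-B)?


B(c,a) = (a^c/c!) / Σ_{k=0}^{c} a^k/k!
a^7/7! = 358.335662
Σ terms (k=0..7): 1.00000 + 7.83100 + 30.66228 + 80.03877 + 156.69591 + 245.41713 + 320.31026 + 358.33566 = 1200.291011
B = 358.335662/1200.291011 = 0.298541

Final: 0.298541


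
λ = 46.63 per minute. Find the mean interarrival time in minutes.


Mean interarrival time = 1/λ = 1/46.63 minute = 0.02145 minute
In minutes: 0.02145 × 1 = 0.02145 min

Final: 0.02145 min


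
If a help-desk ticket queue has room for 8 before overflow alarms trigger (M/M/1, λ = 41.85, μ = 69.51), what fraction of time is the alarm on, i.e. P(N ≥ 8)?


ρ = 41.85/69.51 = 0.6021
P(N ≥ n) = ρ^n = 0.6021^8 = 0.017266

Final: 0.017266


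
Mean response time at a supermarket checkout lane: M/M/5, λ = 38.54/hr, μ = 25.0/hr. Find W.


a = 1.5416; ρ = 0.3083; P₀ = 0.213643
Lq = P₀·a^c·ρ/(c!(1−ρ)²) = 0.009990
Wq = Lq/λ = 0.009990/38.54 = 0.0002592 hr
W = Wq + 1/μ = 0.0002592 + 0.04000 = 0.04026 hr

Final: 0.04026 hr


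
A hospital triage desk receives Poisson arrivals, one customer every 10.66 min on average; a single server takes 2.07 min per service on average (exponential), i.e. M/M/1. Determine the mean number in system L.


λ = 60/10.66 = 5.6285 /hr
μ = 60/2.07 = 28.9855 /hr
ρ = λ/μ = 5.6285/28.9855 = 0.1942
L = ρ/(1−ρ) = 0.1942/0.8058 = 0.2410

Final: 0.2410


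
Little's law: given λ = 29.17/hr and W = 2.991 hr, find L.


L = λW = 29.17·2.991 = 87.2475

Final: 87.2475


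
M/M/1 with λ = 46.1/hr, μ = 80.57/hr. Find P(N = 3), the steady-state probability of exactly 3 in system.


ρ = 46.1/80.57 = 0.5722
P_n = (1−ρ)·ρ^n = (1 − 0.5722)·0.5722^3 = 0.4278·0.187319 = 0.080140

Final: 0.080140


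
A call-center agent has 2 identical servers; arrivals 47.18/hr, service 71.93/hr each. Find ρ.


ρ = λ/(cμ) = 47.18/(2·71.93) = 47.18/143.86 = 0.3280

Final: 0.3280


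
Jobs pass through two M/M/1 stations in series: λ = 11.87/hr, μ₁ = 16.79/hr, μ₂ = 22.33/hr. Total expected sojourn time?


Each node sees arrival rate λ = 11.87/hr (tandem ⇒ throughput preserved).
W₁ = 1/(μ₁−λ) = 1/(16.79−11.87) = 0.20325 hr
W₂ = 1/(μ₂−λ) = 1/(22.33−11.87) = 0.09560 hr
W_total = W₁ + W₂ = 0.20325 + 0.09560 = 0.29885 hr

Final: 0.29885 hr


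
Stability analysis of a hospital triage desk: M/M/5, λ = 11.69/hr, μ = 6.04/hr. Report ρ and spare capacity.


Total capacity cμ = 5·6.04 = 30.20/hr
ρ = λ/(cμ) = 11.69/30.20 = 0.3871
Stable ⇔ ρ < 1: YES
Spare capacity = cμ − λ = 30.20 − 11.69 = 18.51/hr

Final: ρ = 0.3871; stable; margin = 18.51/hr


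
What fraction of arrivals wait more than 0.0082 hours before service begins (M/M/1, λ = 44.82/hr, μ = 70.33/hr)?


ρ = 44.82/70.33 = 0.6373
P(Wq > t) = ρ·e^{−(μ−λ)t} = 0.6373·e^{−0.2092}
= 0.6373·0.811248 = 0.516993

Final: 0.516993


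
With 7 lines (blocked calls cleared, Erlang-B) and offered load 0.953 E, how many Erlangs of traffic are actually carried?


B(7,0.953) = 0.00005462 (Erlang-B)
Carried load = a(1 − B) = 0.953·(1 − 0.00005462) = 0.953·0.999945 = 0.9529 E

Final: 0.9529 Erlangs


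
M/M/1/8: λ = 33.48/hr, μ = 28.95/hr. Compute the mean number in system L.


ρ = 33.48/28.95 = 1.1565
L = ρ[1 − (K+1)ρ^K + Kρ^(K+1)] / [(1−ρ)(1−ρ^(K+1))]
Numerator: 1.1565·(1 − 9·3.199595 + 8·3.700257) = 2.088251
Denominator: (-0.1565)·(-2.700257) = 0.422527
L = 2.088251/0.422527 = 4.9423

Final: 4.9423


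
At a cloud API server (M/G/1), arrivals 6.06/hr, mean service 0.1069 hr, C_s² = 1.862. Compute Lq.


ρ = λ·E[S] = 6.06·0.1069 = 0.6478
Lq = ρ²(1+C_s²)/(2(1−ρ)) = 0.4197·(1+1.862)/(2·0.3522)
= 0.4197·2.8620/0.7044 = 1.70517

Final: 1.70517


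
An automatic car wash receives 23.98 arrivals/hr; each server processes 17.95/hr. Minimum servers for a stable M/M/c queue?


Stability requires cμ > λ ⇔ c > λ/μ.
λ/μ = 23.98/17.95 = 1.3359
Minimum integer c = ⌊1.3359⌋ + 1 = 2
Check: 2·17.95 = 35.90 > 23.98, while 1·17.95 = 17.95 ≤ 23.98

Final: 2 servers


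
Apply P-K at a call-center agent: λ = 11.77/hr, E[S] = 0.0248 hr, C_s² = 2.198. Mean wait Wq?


ρ = λ·E[S] = 11.77·0.0248 = 0.2919
E[S²] = E[S]²(1+C_s²) = 0.0248²·(1+2.198) = 0.001967
Wq = λ·E[S²]/(2(1−ρ)) = 11.77·0.001967/(2·0.7081) = 0.01635 hr

Final: 0.01635 hr


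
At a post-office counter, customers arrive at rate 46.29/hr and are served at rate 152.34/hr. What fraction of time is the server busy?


ρ = λ/μ = 46.29/152.34 = 0.3039

Final: 0.3039


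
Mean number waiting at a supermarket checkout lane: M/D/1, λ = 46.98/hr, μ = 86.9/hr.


ρ = 46.98/86.9 = 0.5406
M/D/1: Lq = ρ²/(2(1−ρ)) = 0.2923/(2·0.4594) = 0.31812

Final: 0.31812


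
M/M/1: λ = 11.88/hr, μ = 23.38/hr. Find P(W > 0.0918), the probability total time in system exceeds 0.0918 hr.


W ~ Exponential(μ−λ) for M/M/1.
μ − λ = 23.38 − 11.88 = 11.5000
P(W > t) = e^{−(μ−λ)t} = e^{−1.0557} = 0.347949

Final: 0.347949


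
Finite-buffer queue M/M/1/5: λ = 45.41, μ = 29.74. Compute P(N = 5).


ρ = λ/μ = 45.41/29.74 = 1.5269
P_K = (1−ρ)ρ^K/(1−ρ^(K+1)) = (-0.5269·8.299515)/(1 − 12.672527)
= -4.373013/-11.672527 = 0.374641

Final: 0.374641


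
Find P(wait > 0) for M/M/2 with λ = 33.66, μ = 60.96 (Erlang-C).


a = λ/μ = 0.5522; ρ = a/2 = 0.2761
P₀ = 0.567297 (from M/M/c formula)
C(c,a) = [a^c/(c!(1−ρ))]·P₀ = [0.30489/(2·0.7239)]·0.567297
= 0.21058·0.567297 = 0.119462

Final: 0.119462


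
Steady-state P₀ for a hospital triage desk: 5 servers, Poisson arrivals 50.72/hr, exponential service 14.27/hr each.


a = λ/μ = 50.72/14.27 = 3.5543; ρ = a/c = 0.7109
Σ_{k=0}^{4} a^k/k! (terms k=0..4) = 1.00000 + 3.55431 + 6.31656 + 7.48367 + 6.64982 = 25.00436
Tail: a^5/(5!(1−ρ)) = 567.25242/(120·0.2891) = 16.34895
P₀ = 1/(25.00436 + 16.34895) = 1/41.35331 = 0.024182

Final: 0.024182


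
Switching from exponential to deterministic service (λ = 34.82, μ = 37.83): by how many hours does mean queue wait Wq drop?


ρ = 34.82/37.83 = 0.9204
Wq(M/M/1) = ρ/(μ−λ) = 0.9204/3.01 = 0.30579 hr
Wq(M/D/1) = ρ/(2(μ−λ)) = 0.15290 hr
Savings = 0.30579 − 0.15290 = 0.15290 hr

Final: 0.15290 hr


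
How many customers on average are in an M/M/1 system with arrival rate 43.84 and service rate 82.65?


ρ = λ/μ = 43.84/82.65 = 0.5304
L = ρ/(1−ρ) = 0.5304/(1 − 0.5304) = 0.5304/0.4696 = 1.1296

Final: 1.1296


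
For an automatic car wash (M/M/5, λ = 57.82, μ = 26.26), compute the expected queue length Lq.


a = λ/μ = 2.2018; ρ = a/5 = 0.4404
P₀ = 0.109232
Lq = P₀·a^c·ρ / (c!·(1−ρ)²) = 0.109232·51.75077·0.4404/(120·0.31319)
= 0.06624

Final: 0.06624


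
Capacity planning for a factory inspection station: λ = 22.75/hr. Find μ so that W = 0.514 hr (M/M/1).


W = 1/(μ−λ) ⇒ μ − λ = 1/W = 1/0.514 = 1.9455
μ = λ + 1/W = 22.75 + 1.9455 = 24.6955 per hr

Final: 24.6955 /hr


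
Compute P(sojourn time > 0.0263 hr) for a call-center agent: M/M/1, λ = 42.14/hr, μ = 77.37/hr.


W ~ Exponential(μ−λ) for M/M/1.
μ − λ = 77.37 − 42.14 = 35.2300
P(W > t) = e^{−(μ−λ)t} = e^{−0.9265} = 0.395918

Final: 0.395918


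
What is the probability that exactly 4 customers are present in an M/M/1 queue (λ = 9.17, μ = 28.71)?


ρ = 9.17/28.71 = 0.3194
P_n = (1−ρ)·ρ^n = (1 − 0.3194)·0.3194^4 = 0.6806·0.010407 = 0.007083

Final: 0.007083


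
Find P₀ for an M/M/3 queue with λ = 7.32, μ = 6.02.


a = λ/μ = 7.32/6.02 = 1.2159; ρ = a/c = 0.4053
Σ_{k=0}^{2} a^k/k! (terms k=0..2) = 1.00000 + 1.21595 + 0.73926 = 2.95521
Tail: a^3/(3!(1−ρ)) = 1.79781/(6·0.5947) = 0.50386
P₀ = 1/(2.95521 + 0.50386) = 1/3.45907 = 0.289095

Final: 0.289095


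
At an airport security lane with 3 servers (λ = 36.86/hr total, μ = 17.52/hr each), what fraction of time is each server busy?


ρ = λ/(cμ) = 36.86/(3·17.52) = 36.86/52.56 = 0.7013

Final: 0.7013


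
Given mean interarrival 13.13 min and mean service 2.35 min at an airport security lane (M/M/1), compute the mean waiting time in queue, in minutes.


λ = 60/13.13 = 4.5697 /hr
μ = 60/2.35 = 25.5319 /hr
ρ = λ/μ = 4.5697/25.5319 = 0.1790
Wq = ρ/(μ−λ) = 0.1790/(25.5319−4.5697) = 0.008538 hr
In minutes: 0.008538·60 = 0.5123 min

Final: 0.5123 min


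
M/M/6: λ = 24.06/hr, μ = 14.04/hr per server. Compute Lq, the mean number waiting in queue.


a = λ/μ = 1.7137; ρ = a/6 = 0.2856
P₀ = 0.180099
Lq = P₀·a^c·ρ / (c!·(1−ρ)²) = 0.180099·25.32626·0.2856/(720·0.51035)
= 0.003545

Final: 0.003545


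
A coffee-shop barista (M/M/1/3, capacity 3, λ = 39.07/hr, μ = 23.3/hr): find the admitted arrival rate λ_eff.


ρ = 1.6768; P_K = (1−ρ)ρ^3/(1−ρ^4) = 0.462082
λ_eff = λ(1 − P_K) = 39.07·(1 − 0.462082) = 39.07·0.537918 = 21.0164 /hr

Final: 21.0164 /hr


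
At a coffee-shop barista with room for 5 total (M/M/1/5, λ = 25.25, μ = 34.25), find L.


ρ = 25.25/34.25 = 0.7372
L = ρ[1 − (K+1)ρ^K + Kρ^(K+1)] / [(1−ρ)(1−ρ^(K+1))]
Numerator: 0.7372·(1 − 6·0.217773 + 5·0.160548) = 0.365739
Denominator: (0.2628)·(0.839452) = 0.220586
L = 0.365739/0.220586 = 1.6580

Final: 1.6580


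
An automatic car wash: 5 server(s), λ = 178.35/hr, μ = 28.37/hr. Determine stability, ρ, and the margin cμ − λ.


Total capacity cμ = 5·28.37 = 141.85/hr
ρ = λ/(cμ) = 178.35/141.85 = 1.2573
Stable ⇔ ρ < 1: NO
Spare capacity = cμ − λ = 141.85 − 178.35 = -36.50/hr

Final: ρ = 1.2573; unstable; margin = -36.50/hr


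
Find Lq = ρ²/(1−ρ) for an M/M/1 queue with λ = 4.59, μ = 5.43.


ρ = 4.59/5.43 = 0.8453
Lq = ρ²/(1−ρ) = 0.7145/0.1547 = 4.6190

Final: 4.6190


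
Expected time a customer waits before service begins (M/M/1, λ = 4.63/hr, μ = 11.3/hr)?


ρ = 4.63/11.3 = 0.4097
Wq = ρ/(μ−λ) = 0.4097/(11.3 − 4.63) = 0.4097/6.67 = 0.06143 hr

Final: 0.06143 hr


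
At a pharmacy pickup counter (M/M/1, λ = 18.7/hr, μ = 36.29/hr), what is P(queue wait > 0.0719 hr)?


ρ = 18.7/36.29 = 0.5153
P(Wq > t) = ρ·e^{−(μ−λ)t} = 0.5153·e^{−1.2647}
= 0.5153·0.282318 = 0.145477

Final: 0.145477
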